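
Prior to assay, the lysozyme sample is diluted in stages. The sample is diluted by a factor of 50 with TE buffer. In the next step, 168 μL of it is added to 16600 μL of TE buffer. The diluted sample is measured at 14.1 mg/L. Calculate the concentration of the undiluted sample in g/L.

70.4 g/L

Overall dilution factor = 50 × 99.81 = 4990.
Original = 14.1 mg/L × 4990 = 7.04 × 10⁴ mg/L = 70.4 g/L.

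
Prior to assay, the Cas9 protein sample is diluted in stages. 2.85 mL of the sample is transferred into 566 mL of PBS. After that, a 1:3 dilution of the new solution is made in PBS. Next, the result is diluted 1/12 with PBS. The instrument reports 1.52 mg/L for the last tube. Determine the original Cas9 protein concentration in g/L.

10.9 g/L

Overall dilution factor = 199.6 × 3 × 12 = 7185.
Original = 1.52 mg/L × 7185 = 1.09 × 10⁴ mg/L = 10.9 g/L.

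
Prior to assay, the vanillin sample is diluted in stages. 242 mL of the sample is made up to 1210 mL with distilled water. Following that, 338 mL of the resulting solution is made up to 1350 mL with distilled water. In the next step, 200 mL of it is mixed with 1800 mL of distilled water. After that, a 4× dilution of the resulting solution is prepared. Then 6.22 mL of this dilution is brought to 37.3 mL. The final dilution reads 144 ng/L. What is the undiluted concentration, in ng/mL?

690 ng/mL

Overall dilution factor = 5 × 3.994 × 10 × 4 × 5.997 = 4790.
Original = 144 ng/L × 4790 = 6.90 × 10⁵ ng/L = 690 ng/mL.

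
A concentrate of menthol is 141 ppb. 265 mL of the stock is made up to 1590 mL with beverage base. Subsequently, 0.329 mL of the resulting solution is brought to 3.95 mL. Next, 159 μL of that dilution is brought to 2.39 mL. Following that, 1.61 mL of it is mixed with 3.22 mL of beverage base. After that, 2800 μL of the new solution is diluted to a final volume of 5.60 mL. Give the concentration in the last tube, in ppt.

21.7 ppt

Overall dilution factor = 6 × 12.01 × 15.03 × 3 × 2 = 6497.
141 ppb / 6497 = 0.0217 ppb = 21.7 ppt.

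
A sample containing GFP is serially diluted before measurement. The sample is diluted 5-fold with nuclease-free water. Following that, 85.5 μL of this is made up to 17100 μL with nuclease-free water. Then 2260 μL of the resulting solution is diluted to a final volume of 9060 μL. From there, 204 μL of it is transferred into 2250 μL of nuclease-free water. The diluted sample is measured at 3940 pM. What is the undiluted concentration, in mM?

Overall dilution factor = 5 × 200 × 4.009 × 12.03 = 4.82 × 10⁴.
Original = 3940 pM × 4.82 × 10⁴ = 1.90 × 10⁸ pM = 0.190 mM.

0.190 mM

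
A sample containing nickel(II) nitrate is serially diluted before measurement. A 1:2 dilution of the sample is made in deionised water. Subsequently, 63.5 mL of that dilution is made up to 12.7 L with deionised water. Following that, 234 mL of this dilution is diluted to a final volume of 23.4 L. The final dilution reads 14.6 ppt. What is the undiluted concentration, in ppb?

Overall dilution factor = 2 × 200 × 100 = 4.00 × 10⁴.
Original = 14.6 ppt × 4.00 × 10⁴ = 5.84 × 10⁵ ppt = 584 ppb.

584 ppb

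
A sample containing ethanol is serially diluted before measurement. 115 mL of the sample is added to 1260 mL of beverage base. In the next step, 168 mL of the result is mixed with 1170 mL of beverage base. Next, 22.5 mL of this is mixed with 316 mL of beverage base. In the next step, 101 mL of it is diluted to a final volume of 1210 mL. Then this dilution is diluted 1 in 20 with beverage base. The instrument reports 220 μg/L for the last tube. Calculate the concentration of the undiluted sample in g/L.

75.5 g/L

Overall dilution factor = 11.96 × 7.964 × 15.04 × 11.98 × 20 = 3.43 × 10⁵.
Original = 220 μg/L × 3.43 × 10⁵ = 7.55 × 10⁷ μg/L = 75.5 g/L.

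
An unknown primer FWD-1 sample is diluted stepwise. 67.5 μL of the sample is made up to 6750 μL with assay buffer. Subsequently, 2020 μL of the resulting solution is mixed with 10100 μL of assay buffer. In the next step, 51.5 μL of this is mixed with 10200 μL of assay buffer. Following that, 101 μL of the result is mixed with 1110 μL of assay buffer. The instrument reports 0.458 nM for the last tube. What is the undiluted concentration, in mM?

0.656 mM

Overall dilution factor = 100 × 6 × 199.1 × 11.99 = 1.43 × 10⁶.
Original = 0.458 nM × 1.43 × 10⁶ = 6.56 × 10⁵ nM = 0.656 mM.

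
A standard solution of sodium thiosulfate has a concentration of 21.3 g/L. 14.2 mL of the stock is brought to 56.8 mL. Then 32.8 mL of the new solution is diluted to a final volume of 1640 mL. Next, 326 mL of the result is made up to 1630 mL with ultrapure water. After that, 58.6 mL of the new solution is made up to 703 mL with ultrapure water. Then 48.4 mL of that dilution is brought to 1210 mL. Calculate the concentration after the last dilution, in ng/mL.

Overall dilution factor = 4 × 50 × 5 × 12.00 × 25 = 3.00 × 10⁵.
21.3 g/L / 3.00 × 10⁵ = 7.10 × 10⁻⁵ g/L = 71.0 ng/mL.

71.0 ng/mL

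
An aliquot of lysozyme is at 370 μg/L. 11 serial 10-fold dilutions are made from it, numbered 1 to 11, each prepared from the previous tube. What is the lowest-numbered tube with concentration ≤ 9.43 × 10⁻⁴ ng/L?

tube 9

Tube n has concentration 370 μg/L / 10ⁿ.
Need 10ⁿ ≥ 370 μg/L / 9.43 × 10⁻⁴ ng/L = 3.92 × 10⁸, so n ≥ 8.59.
First such tube: n = 9.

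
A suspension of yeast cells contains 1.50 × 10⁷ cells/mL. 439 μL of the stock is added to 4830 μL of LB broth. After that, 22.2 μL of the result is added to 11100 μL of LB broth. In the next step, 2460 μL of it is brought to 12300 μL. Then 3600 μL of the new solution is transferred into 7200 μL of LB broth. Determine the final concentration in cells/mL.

166 cells/mL

Overall dilution factor = 12.00 × 501 × 5 × 3 = 9.02 × 10⁴.
1.50 × 10⁷ cells/mL / 9.02 × 10⁴ = 166 cells/mL.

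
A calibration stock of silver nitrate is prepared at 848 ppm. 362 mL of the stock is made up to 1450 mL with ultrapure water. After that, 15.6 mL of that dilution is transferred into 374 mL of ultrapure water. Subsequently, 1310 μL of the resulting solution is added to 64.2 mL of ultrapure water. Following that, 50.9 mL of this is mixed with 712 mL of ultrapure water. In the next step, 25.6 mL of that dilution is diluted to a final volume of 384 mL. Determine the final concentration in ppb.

Overall dilution factor = 4.006 × 24.97 × 50.01 × 14.99 × 15 = 1.12 × 10⁶.
848 ppm / 1.12 × 10⁶ = 7.54 × 10⁻⁴ ppm = 0.754 ppb.

0.754 ppb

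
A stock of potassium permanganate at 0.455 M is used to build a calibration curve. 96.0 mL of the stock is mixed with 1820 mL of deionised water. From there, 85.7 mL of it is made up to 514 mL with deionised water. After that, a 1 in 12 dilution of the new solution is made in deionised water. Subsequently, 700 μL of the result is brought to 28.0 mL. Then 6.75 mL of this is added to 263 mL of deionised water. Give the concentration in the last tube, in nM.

198 nM

Overall dilution factor = 19.96 × 5.998 × 12 × 40 × 39.96 = 2.30 × 10⁶.
0.455 M / 2.30 × 10⁶ = 1.98 × 10⁻⁷ M = 198 nM.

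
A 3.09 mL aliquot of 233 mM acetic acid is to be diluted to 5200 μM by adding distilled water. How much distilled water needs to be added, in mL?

135 mL

5200 μM = 5.20 mM.
V₂ = C₁V₁/C₂ = 233 × 3.09 / 5.20 = 138 mL.
Diluent to add = V₂ − V₁ = 138 − 3.09 = 135 mL.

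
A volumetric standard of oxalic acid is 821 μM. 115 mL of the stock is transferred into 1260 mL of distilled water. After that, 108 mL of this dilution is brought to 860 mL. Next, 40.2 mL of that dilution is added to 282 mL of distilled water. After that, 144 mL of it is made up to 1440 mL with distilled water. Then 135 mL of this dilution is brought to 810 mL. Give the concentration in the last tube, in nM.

17.9 nM

Overall dilution factor = 11.96 × 7.963 × 8.015 × 10 × 6 = 4.58 × 10⁴.
821 μM / 4.58 × 10⁴ = 0.0179 μM = 17.9 nM.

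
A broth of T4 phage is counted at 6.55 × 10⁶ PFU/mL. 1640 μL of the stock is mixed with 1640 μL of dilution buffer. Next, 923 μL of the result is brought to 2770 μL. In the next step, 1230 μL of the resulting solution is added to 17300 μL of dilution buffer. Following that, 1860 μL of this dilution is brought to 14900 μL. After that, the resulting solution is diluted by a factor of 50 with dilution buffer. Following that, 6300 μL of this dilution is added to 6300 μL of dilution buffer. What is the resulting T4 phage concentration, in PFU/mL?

90.4 PFU/mL

Overall dilution factor = 2 × 3.001 × 15.07 × 8.011 × 50 × 2 = 7.24 × 10⁴.
6.55 × 10⁶ PFU/mL / 7.24 × 10⁴ = 90.4 PFU/mL.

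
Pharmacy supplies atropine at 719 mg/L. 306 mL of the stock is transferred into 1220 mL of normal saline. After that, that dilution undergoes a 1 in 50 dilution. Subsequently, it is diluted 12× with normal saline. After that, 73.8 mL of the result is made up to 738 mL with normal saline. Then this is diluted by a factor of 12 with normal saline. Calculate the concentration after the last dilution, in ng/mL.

2.00 ng/mL

Overall dilution factor = 4.987 × 50 × 12 × 10 × 12 = 3.59 × 10⁵.
719 mg/L / 3.59 × 10⁵ = 2.00 × 10⁻³ mg/L = 2.00 ng/mL.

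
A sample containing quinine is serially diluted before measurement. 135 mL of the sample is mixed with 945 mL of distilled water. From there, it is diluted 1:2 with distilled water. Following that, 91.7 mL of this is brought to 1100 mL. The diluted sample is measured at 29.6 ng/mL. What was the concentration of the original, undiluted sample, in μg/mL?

Overall dilution factor = 8 × 2 × 12.00 = 192.
Original = 29.6 ng/mL × 192 = 5681 ng/mL = 5.68 μg/mL.

5.68 μg/mL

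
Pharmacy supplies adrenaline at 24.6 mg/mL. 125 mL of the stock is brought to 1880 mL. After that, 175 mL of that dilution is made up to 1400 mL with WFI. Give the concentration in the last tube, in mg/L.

204 mg/L

Overall dilution factor = 15.04 × 8 = 120.
24.6 mg/mL / 120 = 0.204 mg/mL = 204 mg/L.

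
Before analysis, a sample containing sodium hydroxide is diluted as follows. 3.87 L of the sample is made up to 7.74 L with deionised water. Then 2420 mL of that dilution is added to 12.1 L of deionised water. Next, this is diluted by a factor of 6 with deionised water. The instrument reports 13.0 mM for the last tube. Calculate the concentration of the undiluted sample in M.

0.936 M

Overall dilution factor = 2 × 6 × 6 = 72.0.
Original = 13.0 mM × 72.0 = 936 mM = 0.936 M.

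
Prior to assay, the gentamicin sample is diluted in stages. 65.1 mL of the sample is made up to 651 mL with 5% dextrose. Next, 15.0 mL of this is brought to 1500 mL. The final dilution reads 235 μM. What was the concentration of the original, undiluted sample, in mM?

Overall dilution factor = 10 × 100 = 1000.
Original = 235 μM × 1000 = 2.35 × 10⁵ μM = 235 mM.

235 mM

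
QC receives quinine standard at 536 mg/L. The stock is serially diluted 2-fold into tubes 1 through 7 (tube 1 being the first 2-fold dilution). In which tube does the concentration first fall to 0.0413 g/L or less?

Tube n has concentration 536 mg/L / 2ⁿ.
Need 2ⁿ ≥ 536 mg/L / 0.0413 g/L = 13.0, so n ≥ 3.70.
First such tube: n = 4.

tube 4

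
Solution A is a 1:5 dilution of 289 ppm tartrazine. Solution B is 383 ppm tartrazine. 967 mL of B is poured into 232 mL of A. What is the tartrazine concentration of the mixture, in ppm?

320 ppm

C_A = 289 ppm / 5 = 57.8 ppm.
C_mix = (C_A·V_A + C_B·V_B)/(V_A + V_B) = (57.8×232 + 383×967) / 1199 = 320 ppm.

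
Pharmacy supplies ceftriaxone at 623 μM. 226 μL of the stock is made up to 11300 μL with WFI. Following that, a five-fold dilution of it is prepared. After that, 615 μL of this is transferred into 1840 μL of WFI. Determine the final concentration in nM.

624 nM

Overall dilution factor = 50 × 5 × 3.992 = 998.
623 μM / 998 = 0.624 μM = 624 nM.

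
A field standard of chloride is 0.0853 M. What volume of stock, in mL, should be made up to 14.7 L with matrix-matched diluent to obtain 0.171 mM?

29.5 mL

0.171 mM = 1.71 × 10⁻⁴ M.
V₁ = C₂V₂/C₁ = 1.71 × 10⁻⁴ × 14.7 / 0.0853 = 0.0295 L = 29.5 mL.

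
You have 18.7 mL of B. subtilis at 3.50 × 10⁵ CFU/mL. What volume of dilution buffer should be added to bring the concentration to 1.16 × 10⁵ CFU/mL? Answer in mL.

V₂ = C₁V₁/C₂ = 3.50 × 10⁵ × 18.7 / 1.16 × 10⁵ = 56.4 mL.
Diluent to add = V₂ − V₁ = 56.4 − 18.7 = 37.7 mL.

37.7 mL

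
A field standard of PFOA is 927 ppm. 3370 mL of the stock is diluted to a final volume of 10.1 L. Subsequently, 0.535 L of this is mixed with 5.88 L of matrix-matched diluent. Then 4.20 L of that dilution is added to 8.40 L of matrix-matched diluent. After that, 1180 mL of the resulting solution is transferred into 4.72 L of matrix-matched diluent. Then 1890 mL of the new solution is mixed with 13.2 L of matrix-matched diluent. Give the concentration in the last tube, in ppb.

215 ppb

Overall dilution factor = 2.997 × 11.99 × 3 × 5 × 7.984 = 4304.
927 ppm / 4304 = 0.215 ppm = 215 ppb.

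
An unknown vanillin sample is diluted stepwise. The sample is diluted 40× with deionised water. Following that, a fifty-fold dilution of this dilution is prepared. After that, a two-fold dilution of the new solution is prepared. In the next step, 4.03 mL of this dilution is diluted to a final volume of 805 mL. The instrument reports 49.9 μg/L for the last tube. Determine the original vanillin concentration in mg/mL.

39.9 mg/mL

Overall dilution factor = 40 × 50 × 2 × 199.8 = 7.99 × 10⁵.
Original = 49.9 μg/L × 7.99 × 10⁵ = 3.99 × 10⁷ μg/L = 39.9 mg/mL.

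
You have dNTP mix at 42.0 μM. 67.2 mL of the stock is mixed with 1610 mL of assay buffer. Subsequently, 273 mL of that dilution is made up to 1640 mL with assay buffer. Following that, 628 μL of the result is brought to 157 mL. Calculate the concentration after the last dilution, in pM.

1120 pM

Overall dilution factor = 24.96 × 6.007 × 250 = 3.75 × 10⁴.
42.0 μM / 3.75 × 10⁴ = 1.12 × 10⁻³ μM = 1120 pM.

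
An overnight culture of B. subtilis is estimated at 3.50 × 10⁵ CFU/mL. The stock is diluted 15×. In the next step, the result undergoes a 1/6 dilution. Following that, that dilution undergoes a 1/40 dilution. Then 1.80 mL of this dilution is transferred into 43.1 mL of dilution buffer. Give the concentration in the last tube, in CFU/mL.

Overall dilution factor = 15 × 6 × 40 × 24.94 = 8.98 × 10⁴.
3.50 × 10⁵ CFU/mL / 8.98 × 10⁴ = 3.90 CFU/mL.

3.90 CFU/mL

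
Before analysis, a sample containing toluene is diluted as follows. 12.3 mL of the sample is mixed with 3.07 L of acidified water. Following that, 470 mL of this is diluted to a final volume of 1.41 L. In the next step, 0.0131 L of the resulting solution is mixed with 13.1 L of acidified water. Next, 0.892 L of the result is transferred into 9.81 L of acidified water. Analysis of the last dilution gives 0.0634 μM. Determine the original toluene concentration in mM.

Overall dilution factor = 250.6 × 3 × 1001 × 12.00 = 9.03 × 10⁶.
Original = 0.0634 μM × 9.03 × 10⁶ = 5.72 × 10⁵ μM = 572 mM.

572 mM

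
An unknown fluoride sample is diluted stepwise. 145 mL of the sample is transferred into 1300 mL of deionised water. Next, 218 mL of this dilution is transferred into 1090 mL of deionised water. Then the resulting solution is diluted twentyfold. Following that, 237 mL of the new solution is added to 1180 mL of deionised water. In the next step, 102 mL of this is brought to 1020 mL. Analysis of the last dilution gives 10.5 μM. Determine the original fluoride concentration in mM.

Overall dilution factor = 9.966 × 6 × 20 × 5.979 × 10 = 7.15 × 10⁴.
Original = 10.5 μM × 7.15 × 10⁴ = 7.51 × 10⁵ μM = 751 mM.

751 mM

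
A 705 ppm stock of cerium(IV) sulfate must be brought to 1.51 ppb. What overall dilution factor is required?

Factor = C₀/C_target = 705 ppm / 1.51 ppb = 4.67 × 10⁵.

4.67 × 10⁵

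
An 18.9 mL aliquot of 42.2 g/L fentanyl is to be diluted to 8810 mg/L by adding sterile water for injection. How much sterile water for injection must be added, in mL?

71.6 mL

8810 mg/L = 8.81 g/L.
V₂ = C₁V₁/C₂ = 42.2 × 18.9 / 8.81 = 90.5 mL.
Diluent to add = V₂ − V₁ = 90.5 − 18.9 = 71.6 mL.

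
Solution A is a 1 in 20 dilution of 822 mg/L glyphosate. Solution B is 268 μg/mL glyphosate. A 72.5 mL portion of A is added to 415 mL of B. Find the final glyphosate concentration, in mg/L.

234 mg/L

C_A = 822 mg/L / 20 = 41.1 mg/L.
C_B = 268 μg/mL = 268 mg/L.
C_mix = (C_A·V_A + C_B·V_B)/(V_A + V_B) = (41.1×72.5 + 268×415) / 487.5 = 234 mg/L.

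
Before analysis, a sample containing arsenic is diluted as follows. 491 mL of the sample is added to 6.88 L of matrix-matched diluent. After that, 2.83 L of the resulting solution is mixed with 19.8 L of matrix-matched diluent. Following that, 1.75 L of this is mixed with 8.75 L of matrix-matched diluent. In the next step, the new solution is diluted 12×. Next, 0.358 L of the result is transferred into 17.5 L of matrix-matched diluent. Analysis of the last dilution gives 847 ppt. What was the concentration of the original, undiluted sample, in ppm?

Overall dilution factor = 15.01 × 7.996 × 6 × 12 × 49.88 = 4.31 × 10⁵.
Original = 847 ppt × 4.31 × 10⁵ = 3.65 × 10⁸ ppt = 365 ppm.

365 ppm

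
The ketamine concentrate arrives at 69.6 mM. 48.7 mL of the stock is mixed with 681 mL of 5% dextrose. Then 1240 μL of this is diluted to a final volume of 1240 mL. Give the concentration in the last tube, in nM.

4650 nM

Overall dilution factor = 14.98 × 1000 = 1.50 × 10⁴.
69.6 mM / 1.50 × 10⁴ = 4.65 × 10⁻³ mM = 4650 nM.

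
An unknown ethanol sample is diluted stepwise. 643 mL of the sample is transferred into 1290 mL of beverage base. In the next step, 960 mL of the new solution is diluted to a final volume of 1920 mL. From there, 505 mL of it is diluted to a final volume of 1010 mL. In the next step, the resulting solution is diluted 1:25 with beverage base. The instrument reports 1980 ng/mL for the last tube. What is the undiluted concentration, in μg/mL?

Overall dilution factor = 3.006 × 2 × 2 × 25 = 301.
Original = 1980 ng/mL × 301 = 5.95 × 10⁵ ng/mL = 595 μg/mL.

595 μg/mL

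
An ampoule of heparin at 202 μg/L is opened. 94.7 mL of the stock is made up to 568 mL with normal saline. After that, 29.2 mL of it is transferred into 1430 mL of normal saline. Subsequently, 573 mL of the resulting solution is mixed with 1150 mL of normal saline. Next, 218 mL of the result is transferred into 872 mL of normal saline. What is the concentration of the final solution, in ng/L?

44.8 ng/L

Overall dilution factor = 5.998 × 49.97 × 3.007 × 5 = 4506.
202 μg/L / 4506 = 0.0448 μg/L = 44.8 ng/L.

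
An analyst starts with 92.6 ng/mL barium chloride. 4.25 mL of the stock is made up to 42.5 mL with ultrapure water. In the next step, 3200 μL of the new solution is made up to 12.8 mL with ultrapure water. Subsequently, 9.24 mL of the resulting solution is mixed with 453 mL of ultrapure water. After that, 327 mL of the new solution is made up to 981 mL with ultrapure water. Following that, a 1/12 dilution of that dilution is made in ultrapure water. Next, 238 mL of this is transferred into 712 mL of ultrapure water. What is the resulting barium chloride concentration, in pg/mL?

0.322 pg/mL

Overall dilution factor = 10 × 4 × 50.03 × 3 × 12 × 3.992 = 2.88 × 10⁵.
92.6 ng/mL / 2.88 × 10⁵ = 3.22 × 10⁻⁴ ng/mL = 0.322 pg/mL.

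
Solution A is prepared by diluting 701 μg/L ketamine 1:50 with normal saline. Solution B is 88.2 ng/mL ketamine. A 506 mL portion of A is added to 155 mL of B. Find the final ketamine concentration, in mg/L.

0.0314 mg/L

C_A = 701 μg/L / 50 = 14.0 μg/L.
C_B = 88.2 ng/mL = 88.2 μg/L.
C_mix = (C_A·V_A + C_B·V_B)/(V_A + V_B) = (14.0×506 + 88.2×155) / 661.0 = 31.4 μg/L = 0.0314 mg/L.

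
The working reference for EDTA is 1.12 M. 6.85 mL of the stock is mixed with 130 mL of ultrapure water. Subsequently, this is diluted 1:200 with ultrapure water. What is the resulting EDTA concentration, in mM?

0.280 mM

Overall dilution factor = 19.98 × 200 = 3996.
1.12 M / 3996 = 2.80 × 10⁻⁴ M = 0.280 mM.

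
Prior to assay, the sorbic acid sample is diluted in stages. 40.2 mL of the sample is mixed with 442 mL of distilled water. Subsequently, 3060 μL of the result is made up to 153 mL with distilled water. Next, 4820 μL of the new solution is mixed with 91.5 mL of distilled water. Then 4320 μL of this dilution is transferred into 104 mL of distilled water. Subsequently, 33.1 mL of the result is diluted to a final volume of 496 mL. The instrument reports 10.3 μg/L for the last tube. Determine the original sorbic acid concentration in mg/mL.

46.4 mg/mL

Overall dilution factor = 12.00 × 50 × 19.98 × 25.07 × 14.98 = 4.50 × 10⁶.
Original = 10.3 μg/L × 4.50 × 10⁶ = 4.64 × 10⁷ μg/L = 46.4 mg/mL.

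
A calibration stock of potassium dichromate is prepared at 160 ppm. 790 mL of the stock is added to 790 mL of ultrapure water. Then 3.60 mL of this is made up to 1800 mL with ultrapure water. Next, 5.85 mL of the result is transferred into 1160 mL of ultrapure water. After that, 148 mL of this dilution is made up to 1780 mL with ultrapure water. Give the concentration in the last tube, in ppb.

Overall dilution factor = 2 × 500 × 199.3 × 12.03 = 2.40 × 10⁶.
160 ppm / 2.40 × 10⁶ = 6.68 × 10⁻⁵ ppm = 0.0668 ppb.

0.0668 ppb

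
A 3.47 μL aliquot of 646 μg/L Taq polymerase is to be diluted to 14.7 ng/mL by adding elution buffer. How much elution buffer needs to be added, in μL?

14.7 ng/mL = 14.7 μg/L.
V₂ = C₁V₁/C₂ = 646 × 3.47 / 14.7 = 152 μL.
Diluent to add = V₂ − V₁ = 152 − 3.47 = 149 μL.

149 μL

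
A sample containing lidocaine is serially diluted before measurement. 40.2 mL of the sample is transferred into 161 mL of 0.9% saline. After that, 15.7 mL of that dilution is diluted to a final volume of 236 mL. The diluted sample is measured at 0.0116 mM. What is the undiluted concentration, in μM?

Overall dilution factor = 5.005 × 15.03 = 75.2.
Original = 0.0116 mM × 75.2 = 0.873 mM = 873 μM.

873 μM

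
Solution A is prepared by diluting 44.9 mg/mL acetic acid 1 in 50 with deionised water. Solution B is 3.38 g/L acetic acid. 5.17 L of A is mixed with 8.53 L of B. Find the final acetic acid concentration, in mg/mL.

2.44 mg/mL

C_A = 44.9 mg/mL / 50 = 0.898 mg/mL.
C_B = 3.38 g/L = 3.38 mg/mL.
C_mix = (C_A·V_A + C_B·V_B)/(V_A + V_B) = (0.898×5.17 + 3.38×8.53) / 13.70 = 2.44 mg/mL.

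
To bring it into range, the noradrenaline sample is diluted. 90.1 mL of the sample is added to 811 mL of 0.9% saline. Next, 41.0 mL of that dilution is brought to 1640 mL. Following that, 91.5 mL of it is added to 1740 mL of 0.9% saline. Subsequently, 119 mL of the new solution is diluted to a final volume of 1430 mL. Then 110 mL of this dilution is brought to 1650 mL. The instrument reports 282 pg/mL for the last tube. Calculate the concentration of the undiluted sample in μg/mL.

Overall dilution factor = 10.00 × 40 × 20.02 × 12.02 × 15 = 1.44 × 10⁶.
Original = 282 pg/mL × 1.44 × 10⁶ = 4.07 × 10⁸ pg/mL = 407 μg/mL.

407 μg/mL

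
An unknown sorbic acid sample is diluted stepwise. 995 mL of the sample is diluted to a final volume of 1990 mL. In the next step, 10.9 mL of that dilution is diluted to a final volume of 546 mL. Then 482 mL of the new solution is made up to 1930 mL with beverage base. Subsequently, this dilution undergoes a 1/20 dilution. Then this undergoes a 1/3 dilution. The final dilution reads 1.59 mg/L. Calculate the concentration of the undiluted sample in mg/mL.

38.3 mg/mL

Overall dilution factor = 2 × 50.09 × 4.004 × 20 × 3 = 2.41 × 10⁴.
Original = 1.59 mg/L × 2.41 × 10⁴ = 3.83 × 10⁴ mg/L = 38.3 mg/mL.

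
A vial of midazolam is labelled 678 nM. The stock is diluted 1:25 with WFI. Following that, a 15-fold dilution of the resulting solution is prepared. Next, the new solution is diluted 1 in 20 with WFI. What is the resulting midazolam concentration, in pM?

90.4 pM

Overall dilution factor = 25 × 15 × 20 = 7500.
678 nM / 7500 = 0.0904 nM = 90.4 pM.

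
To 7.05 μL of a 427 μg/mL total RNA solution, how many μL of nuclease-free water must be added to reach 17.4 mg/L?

17.4 mg/L = 17.4 μg/mL.
V₂ = C₁V₁/C₂ = 427 × 7.05 / 17.4 = 173 μL.
Diluent to add = V₂ − V₁ = 173 − 7.05 = 166 μL.

166 μL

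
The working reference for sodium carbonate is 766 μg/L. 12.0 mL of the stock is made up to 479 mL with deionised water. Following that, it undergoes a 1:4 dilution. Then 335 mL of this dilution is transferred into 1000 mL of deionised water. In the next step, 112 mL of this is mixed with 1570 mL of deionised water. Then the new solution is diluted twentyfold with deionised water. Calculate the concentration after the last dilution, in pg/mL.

Overall dilution factor = 39.92 × 4 × 3.985 × 15.02 × 20 = 1.91 × 10⁵.
766 μg/L / 1.91 × 10⁵ = 4.01 × 10⁻³ μg/L = 4.01 pg/mL.

4.01 pg/mL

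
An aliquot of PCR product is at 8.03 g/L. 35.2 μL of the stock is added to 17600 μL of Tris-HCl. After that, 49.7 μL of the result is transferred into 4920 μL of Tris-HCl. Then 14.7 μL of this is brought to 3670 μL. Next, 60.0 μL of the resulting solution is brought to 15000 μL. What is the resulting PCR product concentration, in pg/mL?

Overall dilution factor = 501 × 99.99 × 249.7 × 250 = 3.13 × 10⁹.
8.03 g/L / 3.13 × 10⁹ = 2.57 × 10⁻⁹ g/L = 2.57 pg/mL.

2.57 pg/mL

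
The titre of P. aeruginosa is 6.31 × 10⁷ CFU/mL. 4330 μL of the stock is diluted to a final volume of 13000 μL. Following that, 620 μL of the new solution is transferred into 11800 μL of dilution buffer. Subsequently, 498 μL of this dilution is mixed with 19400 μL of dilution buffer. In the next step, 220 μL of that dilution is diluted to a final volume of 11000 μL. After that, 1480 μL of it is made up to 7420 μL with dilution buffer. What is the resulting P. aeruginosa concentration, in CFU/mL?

Overall dilution factor = 3.002 × 20.03 × 39.96 × 50 × 5.014 = 6.02 × 10⁵.
6.31 × 10⁷ CFU/mL / 6.02 × 10⁵ = 105 CFU/mL.

105 CFU/mL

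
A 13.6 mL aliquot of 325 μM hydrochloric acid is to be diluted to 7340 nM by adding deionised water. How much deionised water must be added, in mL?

7340 nM = 7.34 μM.
V₂ = C₁V₁/C₂ = 325 × 13.6 / 7.34 = 602 mL.
Diluent to add = V₂ − V₁ = 602 − 13.6 = 589 mL.

589 mL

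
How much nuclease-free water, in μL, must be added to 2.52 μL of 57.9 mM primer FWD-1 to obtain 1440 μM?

98.8 μL

1440 μM = 1.44 mM.
V₂ = C₁V₁/C₂ = 57.9 × 2.52 / 1.44 = 101 μL.
Diluent to add = V₂ − V₁ = 101 − 2.52 = 98.8 μL.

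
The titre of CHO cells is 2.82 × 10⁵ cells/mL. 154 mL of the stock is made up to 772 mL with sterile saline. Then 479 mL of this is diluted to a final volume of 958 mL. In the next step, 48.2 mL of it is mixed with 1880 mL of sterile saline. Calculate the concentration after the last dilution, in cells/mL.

703 cells/mL

Overall dilution factor = 5.013 × 2 × 40.00 = 401.
2.82 × 10⁵ cells/mL / 401 = 703 cells/mL.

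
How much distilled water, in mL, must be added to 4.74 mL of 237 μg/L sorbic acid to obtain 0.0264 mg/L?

37.8 mL

0.0264 mg/L = 26.4 μg/L.
V₂ = C₁V₁/C₂ = 237 × 4.74 / 26.4 = 42.6 mL.
Diluent to add = V₂ − V₁ = 42.6 − 4.74 = 37.8 mL.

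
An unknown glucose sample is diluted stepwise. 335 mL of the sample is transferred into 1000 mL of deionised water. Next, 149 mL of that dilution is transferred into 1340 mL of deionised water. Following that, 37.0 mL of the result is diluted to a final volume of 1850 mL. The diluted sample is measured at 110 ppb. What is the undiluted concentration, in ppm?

Overall dilution factor = 3.985 × 9.993 × 50 = 1991.
Original = 110 ppb × 1991 = 2.19 × 10⁵ ppb = 219 ppm.

219 ppm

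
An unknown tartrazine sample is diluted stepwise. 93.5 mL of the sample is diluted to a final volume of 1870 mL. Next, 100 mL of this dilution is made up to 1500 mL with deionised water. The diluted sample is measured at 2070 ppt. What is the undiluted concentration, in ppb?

Overall dilution factor = 20 × 15 = 300.
Original = 2070 ppt × 300 = 6.21 × 10⁵ ppt = 621 ppb.

621 ppb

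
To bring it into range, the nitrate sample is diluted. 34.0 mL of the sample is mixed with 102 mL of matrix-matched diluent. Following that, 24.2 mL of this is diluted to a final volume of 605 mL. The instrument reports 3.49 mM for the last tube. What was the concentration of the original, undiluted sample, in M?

Overall dilution factor = 4 × 25 = 100.
Original = 3.49 mM × 100 = 349 mM = 0.349 M.

0.349 M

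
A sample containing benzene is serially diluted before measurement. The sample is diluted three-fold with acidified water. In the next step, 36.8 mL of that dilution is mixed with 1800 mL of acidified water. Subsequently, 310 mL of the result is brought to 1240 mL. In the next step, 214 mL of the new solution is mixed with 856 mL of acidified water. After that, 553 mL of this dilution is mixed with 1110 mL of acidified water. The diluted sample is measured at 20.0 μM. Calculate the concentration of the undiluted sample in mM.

Overall dilution factor = 3 × 49.91 × 4 × 5 × 3.007 = 9006.
Original = 20.0 μM × 9006 = 1.80 × 10⁵ μM = 180 mM.

180 mM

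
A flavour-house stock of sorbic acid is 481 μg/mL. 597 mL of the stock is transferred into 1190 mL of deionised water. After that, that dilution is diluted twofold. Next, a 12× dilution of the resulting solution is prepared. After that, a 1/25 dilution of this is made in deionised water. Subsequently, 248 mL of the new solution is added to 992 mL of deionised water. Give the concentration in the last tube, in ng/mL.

53.6 ng/mL

Overall dilution factor = 2.993 × 2 × 12 × 25 × 5 = 8980.
481 μg/mL / 8980 = 0.0536 μg/mL = 53.6 ng/mL.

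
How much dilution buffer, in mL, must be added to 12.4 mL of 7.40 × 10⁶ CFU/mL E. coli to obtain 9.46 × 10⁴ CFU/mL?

V₂ = C₁V₁/C₂ = 7.40 × 10⁶ × 12.4 / 9.46 × 10⁴ = 970 mL.
Diluent to add = V₂ − V₁ = 970 − 12.4 = 958 mL.

958 mL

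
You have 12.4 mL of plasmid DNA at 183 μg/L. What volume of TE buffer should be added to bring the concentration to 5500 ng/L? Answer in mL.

400 mL

5500 ng/L = 5.50 μg/L.
V₂ = C₁V₁/C₂ = 183 × 12.4 / 5.50 = 413 mL.
Diluent to add = V₂ − V₁ = 413 − 12.4 = 400 mL.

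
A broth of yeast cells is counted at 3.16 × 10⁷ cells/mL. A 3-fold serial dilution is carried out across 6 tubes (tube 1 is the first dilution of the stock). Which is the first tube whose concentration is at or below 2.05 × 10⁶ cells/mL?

tube 3

Tube n has concentration 3.16 × 10⁷ cells/mL / 3ⁿ.
Need 3ⁿ ≥ 3.16 × 10⁷ cells/mL / 2.05 × 10⁶ cells/mL = 15.4, so n ≥ 2.49.
First such tube: n = 3.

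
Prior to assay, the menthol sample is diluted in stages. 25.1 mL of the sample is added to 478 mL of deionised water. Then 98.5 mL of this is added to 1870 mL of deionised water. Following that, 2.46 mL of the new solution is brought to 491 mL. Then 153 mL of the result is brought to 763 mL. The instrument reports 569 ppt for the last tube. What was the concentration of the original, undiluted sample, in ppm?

Overall dilution factor = 20.04 × 19.98 × 199.6 × 4.987 = 3.99 × 10⁵.
Original = 569 ppt × 3.99 × 10⁵ = 2.27 × 10⁸ ppt = 227 ppm.

227 ppm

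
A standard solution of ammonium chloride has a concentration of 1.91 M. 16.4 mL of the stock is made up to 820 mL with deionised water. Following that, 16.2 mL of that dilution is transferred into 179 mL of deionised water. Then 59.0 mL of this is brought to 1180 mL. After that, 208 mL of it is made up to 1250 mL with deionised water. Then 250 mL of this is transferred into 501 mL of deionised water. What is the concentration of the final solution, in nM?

Overall dilution factor = 50 × 12.05 × 20 × 6.010 × 3.004 = 2.18 × 10⁵.
1.91 M / 2.18 × 10⁵ = 8.78 × 10⁻⁶ M = 8780 nM.

8780 nM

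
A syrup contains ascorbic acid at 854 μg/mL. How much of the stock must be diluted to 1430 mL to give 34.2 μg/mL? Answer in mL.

V₁ = C₂V₂/C₁ = 34.2 × 1430 / 854 = 57.3 mL.

57.3 mL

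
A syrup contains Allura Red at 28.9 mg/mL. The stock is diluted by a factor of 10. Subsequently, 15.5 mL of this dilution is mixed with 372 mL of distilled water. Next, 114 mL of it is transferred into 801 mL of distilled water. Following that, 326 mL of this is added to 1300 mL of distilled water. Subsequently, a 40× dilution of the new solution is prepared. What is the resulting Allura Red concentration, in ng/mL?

Overall dilution factor = 10 × 25 × 8.026 × 4.988 × 40 = 4.00 × 10⁵.
28.9 mg/mL / 4.00 × 10⁵ = 7.22 × 10⁻⁵ mg/mL = 72.2 ng/mL.

72.2 ng/mL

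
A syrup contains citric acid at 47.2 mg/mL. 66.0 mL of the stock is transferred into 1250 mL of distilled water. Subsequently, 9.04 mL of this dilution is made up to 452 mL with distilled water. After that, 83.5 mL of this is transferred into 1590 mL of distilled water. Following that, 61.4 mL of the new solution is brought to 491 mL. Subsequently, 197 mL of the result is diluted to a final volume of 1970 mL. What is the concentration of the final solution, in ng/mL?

Overall dilution factor = 19.94 × 50 × 20.04 × 7.997 × 10 = 1.60 × 10⁶.
47.2 mg/mL / 1.60 × 10⁶ = 2.95 × 10⁻⁵ mg/mL = 29.5 ng/mL.

29.5 ng/mL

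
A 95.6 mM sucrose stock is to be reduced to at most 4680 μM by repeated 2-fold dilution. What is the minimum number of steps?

5

Need 2ⁿ ≥ 20.4, so n ≥ log(20.4)/log(2) = 4.35.
Minimum whole steps: n = 5.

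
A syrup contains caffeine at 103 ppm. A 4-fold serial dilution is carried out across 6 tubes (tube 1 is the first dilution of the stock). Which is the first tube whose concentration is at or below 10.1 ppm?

tube 2

Tube n has concentration 103 ppm / 4ⁿ.
Need 4ⁿ ≥ 103 ppm / 10.1 ppm = 10.2, so n ≥ 1.68.
First such tube: n = 2.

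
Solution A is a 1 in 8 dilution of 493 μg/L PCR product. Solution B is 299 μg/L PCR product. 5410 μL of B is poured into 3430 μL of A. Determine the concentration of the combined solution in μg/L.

C_A = 493 μg/L / 8 = 61.6 μg/L.
C_mix = (C_A·V_A + C_B·V_B)/(V_A + V_B) = (61.6×3430 + 299×5410) / 8840 = 207 μg/L.

207 μg/L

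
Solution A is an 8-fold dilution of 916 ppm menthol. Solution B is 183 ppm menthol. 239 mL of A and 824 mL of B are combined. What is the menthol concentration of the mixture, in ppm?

168 ppm

C_A = 916 ppm / 8 = 114 ppm.
C_mix = (C_A·V_A + C_B·V_B)/(V_A + V_B) = (114×239 + 183×824) / 1063 = 168 ppm.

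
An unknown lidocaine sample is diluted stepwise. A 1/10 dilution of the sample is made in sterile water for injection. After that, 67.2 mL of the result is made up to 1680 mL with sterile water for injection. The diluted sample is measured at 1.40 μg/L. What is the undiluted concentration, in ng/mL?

Overall dilution factor = 10 × 25 = 250.
Original = 1.40 μg/L × 250 = 350 μg/L = 350 ng/mL.

350 ng/mL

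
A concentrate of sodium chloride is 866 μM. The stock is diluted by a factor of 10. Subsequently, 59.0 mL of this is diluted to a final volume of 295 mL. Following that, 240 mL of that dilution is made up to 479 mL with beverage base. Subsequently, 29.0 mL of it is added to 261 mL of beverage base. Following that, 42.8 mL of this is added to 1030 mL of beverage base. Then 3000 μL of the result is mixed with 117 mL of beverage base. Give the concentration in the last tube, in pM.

Overall dilution factor = 10 × 5 × 1.996 × 10 × 25.07 × 40 = 1.00 × 10⁶.
866 μM / 1.00 × 10⁶ = 8.66 × 10⁻⁴ μM = 866 pM.

866 pM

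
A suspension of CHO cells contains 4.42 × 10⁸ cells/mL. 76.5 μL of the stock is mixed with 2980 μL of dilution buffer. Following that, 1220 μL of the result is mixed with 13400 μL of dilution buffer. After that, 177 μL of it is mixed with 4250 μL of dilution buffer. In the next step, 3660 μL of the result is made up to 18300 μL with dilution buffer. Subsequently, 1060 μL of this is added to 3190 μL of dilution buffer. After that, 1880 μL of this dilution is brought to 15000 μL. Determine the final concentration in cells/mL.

Overall dilution factor = 39.95 × 11.98 × 25.01 × 5 × 4.009 × 7.979 = 1.92 × 10⁶.
4.42 × 10⁸ cells/mL / 1.92 × 10⁶ = 231 cells/mL.

231 cells/mL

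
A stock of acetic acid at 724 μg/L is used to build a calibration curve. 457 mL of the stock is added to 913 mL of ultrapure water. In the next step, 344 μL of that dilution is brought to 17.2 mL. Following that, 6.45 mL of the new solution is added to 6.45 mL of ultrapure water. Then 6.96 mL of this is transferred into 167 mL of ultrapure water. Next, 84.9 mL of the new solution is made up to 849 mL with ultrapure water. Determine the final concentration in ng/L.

Overall dilution factor = 2.998 × 50 × 2 × 24.99 × 10 = 7.49 × 10⁴.
724 μg/L / 7.49 × 10⁴ = 9.66 × 10⁻³ μg/L = 9.66 ng/L.

9.66 ng/L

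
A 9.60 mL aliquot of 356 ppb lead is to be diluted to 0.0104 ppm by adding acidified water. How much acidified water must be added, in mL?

319 mL

0.0104 ppm = 10.4 ppb.
V₂ = C₁V₁/C₂ = 356 × 9.60 / 10.4 = 329 mL.
Diluent to add = V₂ − V₁ = 329 − 9.60 = 319 mL.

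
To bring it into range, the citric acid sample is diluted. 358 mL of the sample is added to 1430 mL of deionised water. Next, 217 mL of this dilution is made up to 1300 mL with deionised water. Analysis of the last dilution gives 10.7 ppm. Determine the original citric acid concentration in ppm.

Overall dilution factor = 4.994 × 5.991 = 29.9.
Original = 10.7 ppm × 29.9 = 320 ppm.

320 ppm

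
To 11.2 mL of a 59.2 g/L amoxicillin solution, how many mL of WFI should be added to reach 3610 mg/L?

172 mL

3610 mg/L = 3.61 g/L.
V₂ = C₁V₁/C₂ = 59.2 × 11.2 / 3.61 = 184 mL.
Diluent to add = V₂ − V₁ = 184 − 11.2 = 172 mL.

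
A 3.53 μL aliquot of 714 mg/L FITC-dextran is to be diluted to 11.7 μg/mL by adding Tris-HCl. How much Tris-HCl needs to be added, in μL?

212 μL

11.7 μg/mL = 11.7 mg/L.
V₂ = C₁V₁/C₂ = 714 × 3.53 / 11.7 = 215 μL.
Diluent to add = V₂ − V₁ = 215 − 3.53 = 212 μL.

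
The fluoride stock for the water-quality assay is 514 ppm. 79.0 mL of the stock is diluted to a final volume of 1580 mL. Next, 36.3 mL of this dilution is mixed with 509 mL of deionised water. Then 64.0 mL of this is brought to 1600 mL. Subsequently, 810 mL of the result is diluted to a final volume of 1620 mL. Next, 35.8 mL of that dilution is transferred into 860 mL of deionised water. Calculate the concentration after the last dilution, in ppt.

1370 ppt

Overall dilution factor = 20 × 15.02 × 25 × 2 × 25.02 = 3.76 × 10⁵.
514 ppm / 3.76 × 10⁵ = 1.37 × 10⁻³ ppm = 1370 ppt.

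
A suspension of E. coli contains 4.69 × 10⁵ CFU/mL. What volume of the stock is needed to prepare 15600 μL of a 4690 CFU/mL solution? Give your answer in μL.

V₁ = C₂V₂/C₁ = 4690 × 15600 / 4.69 × 10⁵ = 156 μL.

156 μL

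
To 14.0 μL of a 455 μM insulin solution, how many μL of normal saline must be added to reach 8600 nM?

727 μL

8600 nM = 8.60 μM.
V₂ = C₁V₁/C₂ = 455 × 14.0 / 8.60 = 741 μL.
Diluent to add = V₂ − V₁ = 741 − 14.0 = 727 μL.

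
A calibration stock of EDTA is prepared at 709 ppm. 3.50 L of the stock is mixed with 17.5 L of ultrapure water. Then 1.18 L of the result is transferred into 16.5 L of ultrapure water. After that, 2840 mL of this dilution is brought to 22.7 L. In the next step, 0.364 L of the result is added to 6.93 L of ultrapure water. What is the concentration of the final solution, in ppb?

49.2 ppb

Overall dilution factor = 6 × 14.98 × 7.993 × 20.04 = 1.44 × 10⁴.
709 ppm / 1.44 × 10⁴ = 0.0492 ppm = 49.2 ppb.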